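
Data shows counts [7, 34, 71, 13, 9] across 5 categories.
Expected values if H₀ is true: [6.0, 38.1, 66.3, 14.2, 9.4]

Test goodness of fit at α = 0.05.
Chi-square goodness of fit test:
H₀: observed counts match expected distribution
H₁: observed counts differ from expected distribution
df = k - 1 = 4
χ² = Σ(O - E)²/E
   = (7 - 6.0)²/6.0 + (34 - 38.1)²/38.1 + (71 - 66.3)²/66.3 + (13 - 14.2)²/14.2 + (9 - 9.4)²/9.4
   = 0.167 + 0.441 + 0.333 + 0.101 + 0.017
   = 1.06
p-value = 0.9006

Since p-value > α = 0.05, we fail to reject H₀.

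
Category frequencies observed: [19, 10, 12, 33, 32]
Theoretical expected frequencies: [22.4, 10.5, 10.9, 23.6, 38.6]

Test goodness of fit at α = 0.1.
Chi-square goodness of fit test:
H₀: observed counts match expected distribution
H₁: observed counts differ from expected distribution
df = k - 1 = 4
χ² = Σ(O - E)²/E
   = (19 - 22.4)²/22.4 + (10 - 10.5)²/10.5 + (12 - 10.9)²/10.9 + (33 - 23.6)²/23.6 + (32 - 38.6)²/38.6
   = 0.516 + 0.024 + 0.111 + 3.744 + 1.128
   = 5.52
p-value = 0.2377

Since p-value > α = 0.1, we fail to reject H₀.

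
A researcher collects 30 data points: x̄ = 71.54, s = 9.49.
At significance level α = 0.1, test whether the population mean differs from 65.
One-sample t-test:
H₀: μ = 65
H₁: μ ≠ 65
df = n - 1 = 29
t = (x̄ - μ₀) / (s/√n) = (71.54 - 65) / (9.49/√30) = 3.775
p-value = 0.0007

Since p-value < α = 0.1, we reject H₀.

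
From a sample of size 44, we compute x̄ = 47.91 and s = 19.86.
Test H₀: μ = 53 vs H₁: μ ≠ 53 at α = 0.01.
One-sample t-test:
H₀: μ = 53
H₁: μ ≠ 53
df = n - 1 = 43
t = (x̄ - μ₀) / (s/√n) = (47.91 - 53) / (19.86/√44) = -1.700
p-value = 0.0963

Since p-value > α = 0.01, we fail to reject H₀.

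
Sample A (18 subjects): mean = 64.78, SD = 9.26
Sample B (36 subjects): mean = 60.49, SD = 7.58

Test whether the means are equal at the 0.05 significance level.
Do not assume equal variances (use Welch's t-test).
Welch's two-sample t-test:
H₀: μ₁ = μ₂
H₁: μ₁ ≠ μ₂
s₁²/n₁ = 9.26²/18 = 4.7638,  s₂²/n₂ = 7.58²/36 = 1.5960
SE = √(s₁²/n₁ + s₂²/n₂) = √(4.7638 + 1.5960) = 2.5219
df (Welch-Satterthwaite) = (s₁²/n₁ + s₂²/n₂)² / [(s₁²/n₁)²/(n₁-1) + (s₂²/n₂)²/(n₂-1)] ≈ 28.73
t = (x̄₁ - x̄₂) / SE = (64.78 - 60.49) / 2.5219 = 4.29 / 2.5219 = 1.701
p-value = 0.0997

Since p-value > α = 0.05, we fail to reject H₀.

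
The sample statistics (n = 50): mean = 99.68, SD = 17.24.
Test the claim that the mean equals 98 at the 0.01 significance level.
One-sample t-test:
H₀: μ = 98
H₁: μ ≠ 98
df = n - 1 = 49
t = (x̄ - μ₀) / (s/√n) = (99.68 - 98) / (17.24/√50) = 0.689
p-value = 0.4940

Since p-value > α = 0.01, we fail to reject H₀.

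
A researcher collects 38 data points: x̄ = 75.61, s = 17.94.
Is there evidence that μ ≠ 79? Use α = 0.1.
One-sample t-test:
H₀: μ = 79
H₁: μ ≠ 79
df = n - 1 = 37
t = (x̄ - μ₀) / (s/√n) = (75.61 - 79) / (17.94/√38) = -1.165
p-value = 0.2515

Since p-value > α = 0.1, we fail to reject H₀.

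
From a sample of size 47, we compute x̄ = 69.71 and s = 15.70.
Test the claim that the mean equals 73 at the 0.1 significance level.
One-sample t-test:
H₀: μ = 73
H₁: μ ≠ 73
df = n - 1 = 46
t = (x̄ - μ₀) / (s/√n) = (69.71 - 73) / (15.70/√47) = -1.437
p-value = 0.1576

Since p-value > α = 0.1, we fail to reject H₀.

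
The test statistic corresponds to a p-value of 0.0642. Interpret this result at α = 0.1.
Since p = 0.0642 < α = 0.1, reject H₀.
There is sufficient evidence to reject the null hypothesis; the result is statistically significant at the 0.1 level.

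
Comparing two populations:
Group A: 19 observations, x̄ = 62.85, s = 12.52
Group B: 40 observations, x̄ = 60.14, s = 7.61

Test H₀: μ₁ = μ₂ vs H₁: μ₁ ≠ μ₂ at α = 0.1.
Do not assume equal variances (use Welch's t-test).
Welch's two-sample t-test:
H₀: μ₁ = μ₂
H₁: μ₁ ≠ μ₂
s₁²/n₁ = 12.52²/19 = 8.2500,  s₂²/n₂ = 7.61²/40 = 1.4478
SE = √(s₁²/n₁ + s₂²/n₂) = √(8.2500 + 1.4478) = 3.1141
df (Welch-Satterthwaite) = (s₁²/n₁ + s₂²/n₂)² / [(s₁²/n₁)²/(n₁-1) + (s₂²/n₂)²/(n₂-1)] ≈ 24.52
t = (x̄₁ - x̄₂) / SE = (62.85 - 60.14) / 3.1141 = 2.71 / 3.1141 = 0.870
p-value = 0.3926

Since p-value > α = 0.1, we fail to reject H₀.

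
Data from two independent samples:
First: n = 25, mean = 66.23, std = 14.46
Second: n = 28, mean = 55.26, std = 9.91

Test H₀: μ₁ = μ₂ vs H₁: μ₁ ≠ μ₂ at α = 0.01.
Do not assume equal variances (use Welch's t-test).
Welch's two-sample t-test:
H₀: μ₁ = μ₂
H₁: μ₁ ≠ μ₂
s₁²/n₁ = 14.46²/25 = 8.3637,  s₂²/n₂ = 9.91²/28 = 3.5074
SE = √(s₁²/n₁ + s₂²/n₂) = √(8.3637 + 3.5074) = 3.4454
df (Welch-Satterthwaite) = (s₁²/n₁ + s₂²/n₂)² / [(s₁²/n₁)²/(n₁-1) + (s₂²/n₂)²/(n₂-1)] ≈ 41.81
t = (x̄₁ - x̄₂) / SE = (66.23 - 55.26) / 3.4454 = 10.97 / 3.4454 = 3.184
p-value = 0.0027

Since p-value < α = 0.01, we reject H₀.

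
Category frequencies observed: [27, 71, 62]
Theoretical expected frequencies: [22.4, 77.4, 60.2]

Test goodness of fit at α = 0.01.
Chi-square goodness of fit test:
H₀: observed counts match expected distribution
H₁: observed counts differ from expected distribution
df = k - 1 = 2
χ² = Σ(O - E)²/E
   = (27 - 22.4)²/22.4 + (71 - 77.4)²/77.4 + (62 - 60.2)²/60.2
   = 0.945 + 0.529 + 0.054
   = 1.53
p-value = 0.4659

Since p-value > α = 0.01, we fail to reject H₀.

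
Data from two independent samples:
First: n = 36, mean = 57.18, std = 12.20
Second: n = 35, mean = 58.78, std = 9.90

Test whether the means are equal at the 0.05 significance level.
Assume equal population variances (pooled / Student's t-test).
Student's two-sample t-test (equal variances):
H₀: μ₁ = μ₂
H₁: μ₁ ≠ μ₂
df = n₁ + n₂ - 2 = 69
Pooled variance s_p² = [(n₁-1)s₁² + (n₂-1)s₂²] / (n₁ + n₂ - 2) = [(35)(12.20²) + (34)(9.90²)] / 69 = 123.7933
SE = √(s_p²(1/n₁ + 1/n₂)) = √(123.7933 × (1/36 + 1/35)) = 2.6411
t = (x̄₁ - x̄₂) / SE = (57.18 - 58.78) / 2.6411 = -1.60 / 2.6411 = -0.606
p-value = 0.5466

Since p-value > α = 0.05, we fail to reject H₀.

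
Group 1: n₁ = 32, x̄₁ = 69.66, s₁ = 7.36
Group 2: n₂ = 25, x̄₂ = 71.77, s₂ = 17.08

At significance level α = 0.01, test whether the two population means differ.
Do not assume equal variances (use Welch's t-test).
Welch's two-sample t-test:
H₀: μ₁ = μ₂
H₁: μ₁ ≠ μ₂
s₁²/n₁ = 7.36²/32 = 1.6928,  s₂²/n₂ = 17.08²/25 = 11.6691
SE = √(s₁²/n₁ + s₂²/n₂) = √(1.6928 + 11.6691) = 3.6554
df (Welch-Satterthwaite) = (s₁²/n₁ + s₂²/n₂)² / [(s₁²/n₁)²/(n₁-1) + (s₂²/n₂)²/(n₂-1)] ≈ 30.96
t = (x̄₁ - x̄₂) / SE = (69.66 - 71.77) / 3.6554 = -2.11 / 3.6554 = -0.577
p-value = 0.5680

Since p-value > α = 0.01, we fail to reject H₀.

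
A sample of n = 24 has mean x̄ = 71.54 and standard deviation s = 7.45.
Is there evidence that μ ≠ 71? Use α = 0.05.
One-sample t-test:
H₀: μ = 71
H₁: μ ≠ 71
df = n - 1 = 23
t = (x̄ - μ₀) / (s/√n) = (71.54 - 71) / (7.45/√24) = 0.355
p-value = 0.7258

Since p-value > α = 0.05, we fail to reject H₀.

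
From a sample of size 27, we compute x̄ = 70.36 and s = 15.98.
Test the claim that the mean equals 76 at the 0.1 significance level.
One-sample t-test:
H₀: μ = 76
H₁: μ ≠ 76
df = n - 1 = 26
t = (x̄ - μ₀) / (s/√n) = (70.36 - 76) / (15.98/√27) = -1.834
p-value = 0.0781

Since p-value < α = 0.1, we reject H₀.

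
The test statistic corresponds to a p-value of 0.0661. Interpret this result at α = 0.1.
Since p = 0.0661 < α = 0.1, reject H₀.
There is sufficient evidence to reject the null hypothesis; the result is statistically significant at the 0.1 level.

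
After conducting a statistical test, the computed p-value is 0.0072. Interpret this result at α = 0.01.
Since p = 0.0072 < α = 0.01, reject H₀.
There is sufficient evidence to reject the null hypothesis; the result is statistically significant at the 0.01 level.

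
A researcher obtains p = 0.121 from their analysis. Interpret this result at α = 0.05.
Since p = 0.121 > α = 0.05, fail to reject H₀.
There is insufficient evidence to reject the null hypothesis; the result is not statistically significant at the 0.05 level.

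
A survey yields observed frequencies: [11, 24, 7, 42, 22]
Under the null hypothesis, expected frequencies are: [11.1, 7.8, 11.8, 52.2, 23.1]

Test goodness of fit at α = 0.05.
Chi-square goodness of fit test:
H₀: observed counts match expected distribution
H₁: observed counts differ from expected distribution
df = k - 1 = 4
χ² = Σ(O - E)²/E
   = (11 - 11.1)²/11.1 + (24 - 7.8)²/7.8 + (7 - 11.8)²/11.8 + (42 - 52.2)²/52.2 + (22 - 23.1)²/23.1
   = 0.001 + 33.646 + 1.953 + 1.993 + 0.052
   = 37.65
p-value < 0.0001

Since p-value < α = 0.05, we reject H₀.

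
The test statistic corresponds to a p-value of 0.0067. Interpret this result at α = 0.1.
Since p = 0.0067 < α = 0.1, reject H₀.
There is sufficient evidence to reject the null hypothesis; the result is statistically significant at the 0.1 level.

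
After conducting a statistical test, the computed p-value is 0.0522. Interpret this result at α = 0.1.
Since p = 0.0522 < α = 0.1, reject H₀.
There is sufficient evidence to reject the null hypothesis; the result is statistically significant at the 0.1 level.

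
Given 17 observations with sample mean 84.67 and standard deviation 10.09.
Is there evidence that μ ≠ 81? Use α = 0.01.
One-sample t-test:
H₀: μ = 81
H₁: μ ≠ 81
df = n - 1 = 16
t = (x̄ - μ₀) / (s/√n) = (84.67 - 81) / (10.09/√17) = 1.500
p-value = 0.1532

Since p-value > α = 0.01, we fail to reject H₀.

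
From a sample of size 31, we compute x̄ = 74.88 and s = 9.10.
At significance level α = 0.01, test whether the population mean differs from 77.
One-sample t-test:
H₀: μ = 77
H₁: μ ≠ 77
df = n - 1 = 30
t = (x̄ - μ₀) / (s/√n) = (74.88 - 77) / (9.10/√31) = -1.297
p-value = 0.2045

Since p-value > α = 0.01, we fail to reject H₀.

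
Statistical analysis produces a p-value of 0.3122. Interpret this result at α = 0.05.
Since p = 0.3122 > α = 0.05, fail to reject H₀.
There is insufficient evidence to reject the null hypothesis; the result is not statistically significant at the 0.05 level.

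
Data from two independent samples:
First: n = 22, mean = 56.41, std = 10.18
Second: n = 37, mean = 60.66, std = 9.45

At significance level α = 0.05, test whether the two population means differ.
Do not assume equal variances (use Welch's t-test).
Welch's two-sample t-test:
H₀: μ₁ = μ₂
H₁: μ₁ ≠ μ₂
s₁²/n₁ = 10.18²/22 = 4.7106,  s₂²/n₂ = 9.45²/37 = 2.4136
SE = √(s₁²/n₁ + s₂²/n₂) = √(4.7106 + 2.4136) = 2.6691
df (Welch-Satterthwaite) = (s₁²/n₁ + s₂²/n₂)² / [(s₁²/n₁)²/(n₁-1) + (s₂²/n₂)²/(n₂-1)] ≈ 41.65
t = (x̄₁ - x̄₂) / SE = (56.41 - 60.66) / 2.6691 = -4.25 / 2.6691 = -1.592
p-value = 0.1189

Since p-value > α = 0.05, we fail to reject H₀.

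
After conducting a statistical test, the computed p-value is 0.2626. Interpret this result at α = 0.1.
Since p = 0.2626 > α = 0.1, fail to reject H₀.
There is insufficient evidence to reject the null hypothesis; the result is not statistically significant at the 0.1 level.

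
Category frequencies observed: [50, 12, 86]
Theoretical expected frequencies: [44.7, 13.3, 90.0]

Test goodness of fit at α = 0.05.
Chi-square goodness of fit test:
H₀: observed counts match expected distribution
H₁: observed counts differ from expected distribution
df = k - 1 = 2
χ² = Σ(O - E)²/E
   = (50 - 44.7)²/44.7 + (12 - 13.3)²/13.3 + (86 - 90.0)²/90.0
   = 0.628 + 0.127 + 0.178
   = 0.93
p-value = 0.6271

Since p-value > α = 0.05, we fail to reject H₀.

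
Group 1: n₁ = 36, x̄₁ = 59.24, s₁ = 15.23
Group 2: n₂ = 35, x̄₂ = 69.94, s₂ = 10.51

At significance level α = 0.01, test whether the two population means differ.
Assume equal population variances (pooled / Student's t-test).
Student's two-sample t-test (equal variances):
H₀: μ₁ = μ₂
H₁: μ₁ ≠ μ₂
df = n₁ + n₂ - 2 = 69
Pooled variance s_p² = [(n₁-1)s₁² + (n₂-1)s₂²] / (n₁ + n₂ - 2) = [(35)(15.23²) + (34)(10.51²)] / 69 = 172.0869
SE = √(s_p²(1/n₁ + 1/n₂)) = √(172.0869 × (1/36 + 1/35)) = 3.1140
t = (x̄₁ - x̄₂) / SE = (59.24 - 69.94) / 3.1140 = -10.70 / 3.1140 = -3.436
p-value = 0.0010

Since p-value < α = 0.01, we reject H₀.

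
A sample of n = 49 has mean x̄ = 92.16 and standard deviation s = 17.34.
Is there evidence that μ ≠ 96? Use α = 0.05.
One-sample t-test:
H₀: μ = 96
H₁: μ ≠ 96
df = n - 1 = 48
t = (x̄ - μ₀) / (s/√n) = (92.16 - 96) / (17.34/√49) = -1.550
p-value = 0.1277

Since p-value > α = 0.05, we fail to reject H₀.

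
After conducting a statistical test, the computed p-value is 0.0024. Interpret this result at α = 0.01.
Since p = 0.0024 < α = 0.01, reject H₀.
There is sufficient evidence to reject the null hypothesis; the result is statistically significant at the 0.01 level.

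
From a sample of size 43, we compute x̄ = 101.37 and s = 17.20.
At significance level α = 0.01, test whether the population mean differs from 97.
One-sample t-test:
H₀: μ = 97
H₁: μ ≠ 97
df = n - 1 = 42
t = (x̄ - μ₀) / (s/√n) = (101.37 - 97) / (17.20/√43) = 1.666
p-value = 0.1031

Since p-value > α = 0.01, we fail to reject H₀.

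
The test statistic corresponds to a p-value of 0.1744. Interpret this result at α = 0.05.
Since p = 0.1744 > α = 0.05, fail to reject H₀.
There is insufficient evidence to reject the null hypothesis; the result is not statistically significant at the 0.05 level.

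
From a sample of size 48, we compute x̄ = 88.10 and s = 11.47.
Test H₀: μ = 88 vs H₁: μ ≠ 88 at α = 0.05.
One-sample t-test:
H₀: μ = 88
H₁: μ ≠ 88
df = n - 1 = 47
t = (x̄ - μ₀) / (s/√n) = (88.10 - 88) / (11.47/√48) = 0.060
p-value = 0.9521

Since p-value > α = 0.05, we fail to reject H₀.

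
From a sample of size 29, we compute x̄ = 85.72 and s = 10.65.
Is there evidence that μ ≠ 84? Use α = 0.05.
One-sample t-test:
H₀: μ = 84
H₁: μ ≠ 84
df = n - 1 = 28
t = (x̄ - μ₀) / (s/√n) = (85.72 - 84) / (10.65/√29) = 0.870
p-value = 0.3919

Since p-value > α = 0.05, we fail to reject H₀.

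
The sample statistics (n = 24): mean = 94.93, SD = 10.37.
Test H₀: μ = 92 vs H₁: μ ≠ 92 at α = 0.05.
One-sample t-test:
H₀: μ = 92
H₁: μ ≠ 92
df = n - 1 = 23
t = (x̄ - μ₀) / (s/√n) = (94.93 - 92) / (10.37/√24) = 1.384
p-value = 0.1796

Since p-value > α = 0.05, we fail to reject H₀.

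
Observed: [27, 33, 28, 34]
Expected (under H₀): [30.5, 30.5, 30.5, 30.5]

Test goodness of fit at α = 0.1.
Chi-square goodness of fit test:
H₀: observed counts match expected distribution
H₁: observed counts differ from expected distribution
df = k - 1 = 3
χ² = Σ(O - E)²/E
   = (27 - 30.5)²/30.5 + (33 - 30.5)²/30.5 + (28 - 30.5)²/30.5 + (34 - 30.5)²/30.5
   = 0.402 + 0.205 + 0.205 + 0.402
   = 1.21
p-value = 0.7499

Since p-value > α = 0.1, we fail to reject H₀.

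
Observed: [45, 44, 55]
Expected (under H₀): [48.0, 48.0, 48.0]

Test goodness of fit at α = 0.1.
Chi-square goodness of fit test:
H₀: observed counts match expected distribution
H₁: observed counts differ from expected distribution
df = k - 1 = 2
χ² = Σ(O - E)²/E
   = (45 - 48.0)²/48.0 + (44 - 48.0)²/48.0 + (55 - 48.0)²/48.0
   = 0.188 + 0.333 + 1.021
   = 1.54
p-value = 0.4626

Since p-value > α = 0.1, we fail to reject H₀.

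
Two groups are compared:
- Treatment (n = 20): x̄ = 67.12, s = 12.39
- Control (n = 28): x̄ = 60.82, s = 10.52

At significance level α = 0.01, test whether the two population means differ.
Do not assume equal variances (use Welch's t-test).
Welch's two-sample t-test:
H₀: μ₁ = μ₂
H₁: μ₁ ≠ μ₂
s₁²/n₁ = 12.39²/20 = 7.6756,  s₂²/n₂ = 10.52²/28 = 3.9525
SE = √(s₁²/n₁ + s₂²/n₂) = √(7.6756 + 3.9525) = 3.4100
df (Welch-Satterthwaite) = (s₁²/n₁ + s₂²/n₂)² / [(s₁²/n₁)²/(n₁-1) + (s₂²/n₂)²/(n₂-1)] ≈ 36.75
t = (x̄₁ - x̄₂) / SE = (67.12 - 60.82) / 3.4100 = 6.30 / 3.4100 = 1.848
p-value = 0.0727

Since p-value > α = 0.01, we fail to reject H₀.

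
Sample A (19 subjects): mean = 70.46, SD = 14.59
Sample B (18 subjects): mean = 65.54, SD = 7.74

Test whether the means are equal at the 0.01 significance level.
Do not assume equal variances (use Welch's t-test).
Welch's two-sample t-test:
H₀: μ₁ = μ₂
H₁: μ₁ ≠ μ₂
s₁²/n₁ = 14.59²/19 = 11.2036,  s₂²/n₂ = 7.74²/18 = 3.3282
SE = √(s₁²/n₁ + s₂²/n₂) = √(11.2036 + 3.3282) = 3.8121
df (Welch-Satterthwaite) = (s₁²/n₁ + s₂²/n₂)² / [(s₁²/n₁)²/(n₁-1) + (s₂²/n₂)²/(n₂-1)] ≈ 27.70
t = (x̄₁ - x̄₂) / SE = (70.46 - 65.54) / 3.8121 = 4.92 / 3.8121 = 1.291
p-value = 0.2075

Since p-value > α = 0.01, we fail to reject H₀.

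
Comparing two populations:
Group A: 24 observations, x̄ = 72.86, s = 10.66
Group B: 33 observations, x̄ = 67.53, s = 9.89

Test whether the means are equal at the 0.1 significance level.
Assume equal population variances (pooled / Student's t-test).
Student's two-sample t-test (equal variances):
H₀: μ₁ = μ₂
H₁: μ₁ ≠ μ₂
df = n₁ + n₂ - 2 = 55
Pooled variance s_p² = [(n₁-1)s₁² + (n₂-1)s₂²] / (n₁ + n₂ - 2) = [(23)(10.66²) + (32)(9.89²)] / 55 = 104.4292
SE = √(s_p²(1/n₁ + 1/n₂)) = √(104.4292 × (1/24 + 1/33)) = 2.7415
t = (x̄₁ - x̄₂) / SE = (72.86 - 67.53) / 2.7415 = 5.33 / 2.7415 = 1.944
p-value = 0.0570

Since p-value < α = 0.1, we reject H₀.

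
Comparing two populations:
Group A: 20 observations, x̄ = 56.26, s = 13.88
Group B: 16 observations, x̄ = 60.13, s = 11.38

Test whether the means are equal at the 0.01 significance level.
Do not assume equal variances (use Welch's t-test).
Welch's two-sample t-test:
H₀: μ₁ = μ₂
H₁: μ₁ ≠ μ₂
s₁²/n₁ = 13.88²/20 = 9.6327,  s₂²/n₂ = 11.38²/16 = 8.0940
SE = √(s₁²/n₁ + s₂²/n₂) = √(9.6327 + 8.0940) = 4.2103
df (Welch-Satterthwaite) = (s₁²/n₁ + s₂²/n₂)² / [(s₁²/n₁)²/(n₁-1) + (s₂²/n₂)²/(n₂-1)] ≈ 33.97
t = (x̄₁ - x̄₂) / SE = (56.26 - 60.13) / 4.2103 = -3.87 / 4.2103 = -0.919
p-value = 0.3645

Since p-value > α = 0.01, we fail to reject H₀.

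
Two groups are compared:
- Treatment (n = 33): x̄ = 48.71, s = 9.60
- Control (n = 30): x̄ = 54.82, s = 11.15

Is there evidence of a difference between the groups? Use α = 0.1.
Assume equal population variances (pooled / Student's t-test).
Student's two-sample t-test (equal variances):
H₀: μ₁ = μ₂
H₁: μ₁ ≠ μ₂
df = n₁ + n₂ - 2 = 61
Pooled variance s_p² = [(n₁-1)s₁² + (n₂-1)s₂²] / (n₁ + n₂ - 2) = [(32)(9.60²) + (29)(11.15²)] / 61 = 107.4504
SE = √(s_p²(1/n₁ + 1/n₂)) = √(107.4504 × (1/33 + 1/30)) = 2.6149
t = (x̄₁ - x̄₂) / SE = (48.71 - 54.82) / 2.6149 = -6.11 / 2.6149 = -2.337
p-value = 0.0228

Since p-value < α = 0.1, we reject H₀.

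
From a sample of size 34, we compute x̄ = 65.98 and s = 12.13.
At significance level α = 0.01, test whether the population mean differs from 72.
One-sample t-test:
H₀: μ = 72
H₁: μ ≠ 72
df = n - 1 = 33
t = (x̄ - μ₀) / (s/√n) = (65.98 - 72) / (12.13/√34) = -2.894
p-value = 0.0067

Since p-value < α = 0.01, we reject H₀.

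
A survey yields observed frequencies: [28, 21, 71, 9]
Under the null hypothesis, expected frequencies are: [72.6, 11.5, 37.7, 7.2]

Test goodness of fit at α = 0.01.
Chi-square goodness of fit test:
H₀: observed counts match expected distribution
H₁: observed counts differ from expected distribution
df = k - 1 = 3
χ² = Σ(O - E)²/E
   = (28 - 72.6)²/72.6 + (21 - 11.5)²/11.5 + (71 - 37.7)²/37.7 + (9 - 7.2)²/7.2
   = 27.399 + 7.848 + 29.414 + 0.450
   = 65.11
p-value < 0.0001

Since p-value < α = 0.01, we reject H₀.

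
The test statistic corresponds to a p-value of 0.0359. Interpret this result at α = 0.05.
Since p = 0.0359 < α = 0.05, reject H₀.
There is sufficient evidence to reject the null hypothesis; the result is statistically significant at the 0.05 level.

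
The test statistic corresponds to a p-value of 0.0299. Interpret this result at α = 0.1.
Since p = 0.0299 < α = 0.1, reject H₀.
There is sufficient evidence to reject the null hypothesis; the result is statistically significant at the 0.1 level.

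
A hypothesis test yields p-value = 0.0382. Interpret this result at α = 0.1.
Since p = 0.0382 < α = 0.1, reject H₀.
There is sufficient evidence to reject the null hypothesis; the result is statistically significant at the 0.1 level.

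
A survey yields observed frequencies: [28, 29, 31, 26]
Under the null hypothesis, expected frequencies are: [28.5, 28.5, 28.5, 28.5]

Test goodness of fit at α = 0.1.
Chi-square goodness of fit test:
H₀: observed counts match expected distribution
H₁: observed counts differ from expected distribution
df = k - 1 = 3
χ² = Σ(O - E)²/E
   = (28 - 28.5)²/28.5 + (29 - 28.5)²/28.5 + (31 - 28.5)²/28.5 + (26 - 28.5)²/28.5
   = 0.009 + 0.009 + 0.219 + 0.219
   = 0.46
p-value = 0.9284

Since p-value > α = 0.1, we fail to reject H₀.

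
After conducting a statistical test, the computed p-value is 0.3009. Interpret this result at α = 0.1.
Since p = 0.3009 > α = 0.1, fail to reject H₀.
There is insufficient evidence to reject the null hypothesis; the result is not statistically significant at the 0.1 level.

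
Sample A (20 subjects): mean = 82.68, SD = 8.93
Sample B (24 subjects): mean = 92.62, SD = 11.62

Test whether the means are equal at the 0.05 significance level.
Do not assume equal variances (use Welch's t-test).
Welch's two-sample t-test:
H₀: μ₁ = μ₂
H₁: μ₁ ≠ μ₂
s₁²/n₁ = 8.93²/20 = 3.9872,  s₂²/n₂ = 11.62²/24 = 5.6260
SE = √(s₁²/n₁ + s₂²/n₂) = √(3.9872 + 5.6260) = 3.1005
df (Welch-Satterthwaite) = (s₁²/n₁ + s₂²/n₂)² / [(s₁²/n₁)²/(n₁-1) + (s₂²/n₂)²/(n₂-1)] ≈ 41.76
t = (x̄₁ - x̄₂) / SE = (82.68 - 92.62) / 3.1005 = -9.94 / 3.1005 = -3.206
p-value = 0.0026

Since p-value < α = 0.05, we reject H₀.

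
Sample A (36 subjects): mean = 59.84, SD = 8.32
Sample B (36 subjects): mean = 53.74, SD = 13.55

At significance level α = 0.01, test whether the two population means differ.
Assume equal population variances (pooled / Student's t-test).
Student's two-sample t-test (equal variances):
H₀: μ₁ = μ₂
H₁: μ₁ ≠ μ₂
df = n₁ + n₂ - 2 = 70
Pooled variance s_p² = [(n₁-1)s₁² + (n₂-1)s₂²] / (n₁ + n₂ - 2) = [(35)(8.32²) + (35)(13.55²)] / 70 = 126.4125
SE = √(s_p²(1/n₁ + 1/n₂)) = √(126.4125 × (1/36 + 1/36)) = 2.6501
t = (x̄₁ - x̄₂) / SE = (59.84 - 53.74) / 2.6501 = 6.10 / 2.6501 = 2.302
p-value = 0.0243

Since p-value > α = 0.01, we fail to reject H₀.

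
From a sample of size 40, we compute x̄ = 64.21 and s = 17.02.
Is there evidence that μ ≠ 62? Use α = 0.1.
One-sample t-test:
H₀: μ = 62
H₁: μ ≠ 62
df = n - 1 = 39
t = (x̄ - μ₀) / (s/√n) = (64.21 - 62) / (17.02/√40) = 0.821
p-value = 0.4165

Since p-value > α = 0.1, we fail to reject H₀.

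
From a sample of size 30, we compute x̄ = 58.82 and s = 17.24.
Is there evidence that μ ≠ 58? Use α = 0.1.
One-sample t-test:
H₀: μ = 58
H₁: μ ≠ 58
df = n - 1 = 29
t = (x̄ - μ₀) / (s/√n) = (58.82 - 58) / (17.24/√30) = 0.261
p-value = 0.7963

Since p-value > α = 0.1, we fail to reject H₀.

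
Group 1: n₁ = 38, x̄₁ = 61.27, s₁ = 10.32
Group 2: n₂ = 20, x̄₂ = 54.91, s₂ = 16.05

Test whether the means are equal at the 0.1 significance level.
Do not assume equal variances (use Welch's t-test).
Welch's two-sample t-test:
H₀: μ₁ = μ₂
H₁: μ₁ ≠ μ₂
s₁²/n₁ = 10.32²/38 = 2.8027,  s₂²/n₂ = 16.05²/20 = 12.8801
SE = √(s₁²/n₁ + s₂²/n₂) = √(2.8027 + 12.8801) = 3.9602
df (Welch-Satterthwaite) = (s₁²/n₁ + s₂²/n₂)² / [(s₁²/n₁)²/(n₁-1) + (s₂²/n₂)²/(n₂-1)] ≈ 27.50
t = (x̄₁ - x̄₂) / SE = (61.27 - 54.91) / 3.9602 = 6.36 / 3.9602 = 1.606
p-value = 0.1197

Since p-value > α = 0.1, we fail to reject H₀.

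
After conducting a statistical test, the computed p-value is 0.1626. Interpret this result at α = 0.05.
Since p = 0.1626 > α = 0.05, fail to reject H₀.
There is insufficient evidence to reject the null hypothesis; the result is not statistically significant at the 0.05 level.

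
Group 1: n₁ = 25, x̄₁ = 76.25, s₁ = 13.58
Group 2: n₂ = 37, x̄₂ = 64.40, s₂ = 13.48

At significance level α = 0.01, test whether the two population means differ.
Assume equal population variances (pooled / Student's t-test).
Student's two-sample t-test (equal variances):
H₀: μ₁ = μ₂
H₁: μ₁ ≠ μ₂
df = n₁ + n₂ - 2 = 60
Pooled variance s_p² = [(n₁-1)s₁² + (n₂-1)s₂²] / (n₁ + n₂ - 2) = [(24)(13.58²) + (36)(13.48²)] / 60 = 182.7928
SE = √(s_p²(1/n₁ + 1/n₂)) = √(182.7928 × (1/25 + 1/37)) = 3.5003
t = (x̄₁ - x̄₂) / SE = (76.25 - 64.40) / 3.5003 = 11.85 / 3.5003 = 3.385
p-value = 0.0013

Since p-value < α = 0.01, we reject H₀.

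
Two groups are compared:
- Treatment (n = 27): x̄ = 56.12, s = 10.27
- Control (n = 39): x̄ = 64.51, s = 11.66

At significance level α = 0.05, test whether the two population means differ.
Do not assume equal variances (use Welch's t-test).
Welch's two-sample t-test:
H₀: μ₁ = μ₂
H₁: μ₁ ≠ μ₂
s₁²/n₁ = 10.27²/27 = 3.9064,  s₂²/n₂ = 11.66²/39 = 3.4860
SE = √(s₁²/n₁ + s₂²/n₂) = √(3.9064 + 3.4860) = 2.7189
df (Welch-Satterthwaite) = (s₁²/n₁ + s₂²/n₂)² / [(s₁²/n₁)²/(n₁-1) + (s₂²/n₂)²/(n₂-1)] ≈ 60.27
t = (x̄₁ - x̄₂) / SE = (56.12 - 64.51) / 2.7189 = -8.39 / 2.7189 = -3.086
p-value = 0.0031

Since p-value < α = 0.05, we reject H₀.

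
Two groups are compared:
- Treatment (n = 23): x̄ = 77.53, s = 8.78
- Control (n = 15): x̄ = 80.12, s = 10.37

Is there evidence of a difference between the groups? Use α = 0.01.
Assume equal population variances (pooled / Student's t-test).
Student's two-sample t-test (equal variances):
H₀: μ₁ = μ₂
H₁: μ₁ ≠ μ₂
df = n₁ + n₂ - 2 = 36
Pooled variance s_p² = [(n₁-1)s₁² + (n₂-1)s₂²] / (n₁ + n₂ - 2) = [(22)(8.78²) + (14)(10.37²)] / 36 = 88.9295
SE = √(s_p²(1/n₁ + 1/n₂)) = √(88.9295 × (1/23 + 1/15)) = 3.1297
t = (x̄₁ - x̄₂) / SE = (77.53 - 80.12) / 3.1297 = -2.59 / 3.1297 = -0.828
p-value = 0.4134

Since p-value > α = 0.01, we fail to reject H₀.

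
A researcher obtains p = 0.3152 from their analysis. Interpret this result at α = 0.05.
Since p = 0.3152 > α = 0.05, fail to reject H₀.
There is insufficient evidence to reject the null hypothesis; the result is not statistically significant at the 0.05 level.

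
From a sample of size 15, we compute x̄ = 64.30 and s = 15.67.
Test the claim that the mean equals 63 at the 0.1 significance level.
One-sample t-test:
H₀: μ = 63
H₁: μ ≠ 63
df = n - 1 = 14
t = (x̄ - μ₀) / (s/√n) = (64.30 - 63) / (15.67/√15) = 0.321
p-value = 0.7527

Since p-value > α = 0.1, we fail to reject H₀.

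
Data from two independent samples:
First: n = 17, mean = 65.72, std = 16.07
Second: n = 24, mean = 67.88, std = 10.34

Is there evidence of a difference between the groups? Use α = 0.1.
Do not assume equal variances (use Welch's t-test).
Welch's two-sample t-test:
H₀: μ₁ = μ₂
H₁: μ₁ ≠ μ₂
s₁²/n₁ = 16.07²/17 = 15.1909,  s₂²/n₂ = 10.34²/24 = 4.4548
SE = √(s₁²/n₁ + s₂²/n₂) = √(15.1909 + 4.4548) = 4.4323
df (Welch-Satterthwaite) = (s₁²/n₁ + s₂²/n₂)² / [(s₁²/n₁)²/(n₁-1) + (s₂²/n₂)²/(n₂-1)] ≈ 25.25
t = (x̄₁ - x̄₂) / SE = (65.72 - 67.88) / 4.4323 = -2.16 / 4.4323 = -0.487
p-value = 0.6302

Since p-value > α = 0.1, we fail to reject H₀.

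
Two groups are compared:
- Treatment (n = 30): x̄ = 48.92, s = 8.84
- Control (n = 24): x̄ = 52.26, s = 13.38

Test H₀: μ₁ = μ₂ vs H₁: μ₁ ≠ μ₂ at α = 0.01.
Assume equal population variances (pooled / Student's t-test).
Student's two-sample t-test (equal variances):
H₀: μ₁ = μ₂
H₁: μ₁ ≠ μ₂
df = n₁ + n₂ - 2 = 52
Pooled variance s_p² = [(n₁-1)s₁² + (n₂-1)s₂²] / (n₁ + n₂ - 2) = [(29)(8.84²) + (23)(13.38²)] / 52 = 122.7651
SE = √(s_p²(1/n₁ + 1/n₂)) = √(122.7651 × (1/30 + 1/24)) = 3.0344
t = (x̄₁ - x̄₂) / SE = (48.92 - 52.26) / 3.0344 = -3.34 / 3.0344 = -1.101
p-value = 0.2761

Since p-value > α = 0.01, we fail to reject H₀.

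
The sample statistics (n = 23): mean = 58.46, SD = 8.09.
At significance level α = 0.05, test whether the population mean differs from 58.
One-sample t-test:
H₀: μ = 58
H₁: μ ≠ 58
df = n - 1 = 22
t = (x̄ - μ₀) / (s/√n) = (58.46 - 58) / (8.09/√23) = 0.273
p-value = 0.7876

Since p-value > α = 0.05, we fail to reject H₀.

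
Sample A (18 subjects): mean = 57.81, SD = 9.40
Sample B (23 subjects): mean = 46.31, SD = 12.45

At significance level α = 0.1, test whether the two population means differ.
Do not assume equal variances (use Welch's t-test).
Welch's two-sample t-test:
H₀: μ₁ = μ₂
H₁: μ₁ ≠ μ₂
s₁²/n₁ = 9.40²/18 = 4.9089,  s₂²/n₂ = 12.45²/23 = 6.7392
SE = √(s₁²/n₁ + s₂²/n₂) = √(4.9089 + 6.7392) = 3.4129
df (Welch-Satterthwaite) = (s₁²/n₁ + s₂²/n₂)² / [(s₁²/n₁)²/(n₁-1) + (s₂²/n₂)²/(n₂-1)] ≈ 38.97
t = (x̄₁ - x̄₂) / SE = (57.81 - 46.31) / 3.4129 = 11.50 / 3.4129 = 3.370
p-value = 0.0017

Since p-value < α = 0.1, we reject H₀.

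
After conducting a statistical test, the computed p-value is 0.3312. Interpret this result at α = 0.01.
Since p = 0.3312 > α = 0.01, fail to reject H₀.
There is insufficient evidence to reject the null hypothesis; the result is not statistically significant at the 0.01 level.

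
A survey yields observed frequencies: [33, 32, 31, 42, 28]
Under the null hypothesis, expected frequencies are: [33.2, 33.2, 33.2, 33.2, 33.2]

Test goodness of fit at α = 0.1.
Chi-square goodness of fit test:
H₀: observed counts match expected distribution
H₁: observed counts differ from expected distribution
df = k - 1 = 4
χ² = Σ(O - E)²/E
   = (33 - 33.2)²/33.2 + (32 - 33.2)²/33.2 + (31 - 33.2)²/33.2 + (42 - 33.2)²/33.2 + (28 - 33.2)²/33.2
   = 0.001 + 0.043 + 0.146 + 2.333 + 0.814
   = 3.34
p-value = 0.5030

Since p-value > α = 0.1, we fail to reject H₀.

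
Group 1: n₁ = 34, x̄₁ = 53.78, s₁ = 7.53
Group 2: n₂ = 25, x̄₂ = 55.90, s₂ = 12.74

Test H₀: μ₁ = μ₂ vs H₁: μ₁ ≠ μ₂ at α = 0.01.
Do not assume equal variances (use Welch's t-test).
Welch's two-sample t-test:
H₀: μ₁ = μ₂
H₁: μ₁ ≠ μ₂
s₁²/n₁ = 7.53²/34 = 1.6677,  s₂²/n₂ = 12.74²/25 = 6.4923
SE = √(s₁²/n₁ + s₂²/n₂) = √(1.6677 + 6.4923) = 2.8566
df (Welch-Satterthwaite) = (s₁²/n₁ + s₂²/n₂)² / [(s₁²/n₁)²/(n₁-1) + (s₂²/n₂)²/(n₂-1)] ≈ 36.18
t = (x̄₁ - x̄₂) / SE = (53.78 - 55.90) / 2.8566 = -2.12 / 2.8566 = -0.742
p-value = 0.4628

Since p-value > α = 0.01, we fail to reject H₀.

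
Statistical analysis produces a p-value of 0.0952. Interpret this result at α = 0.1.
Since p = 0.0952 < α = 0.1, reject H₀.
There is sufficient evidence to reject the null hypothesis; the result is statistically significant at the 0.1 level.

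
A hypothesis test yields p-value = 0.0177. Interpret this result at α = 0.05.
Since p = 0.0177 < α = 0.05, reject H₀.
There is sufficient evidence to reject the null hypothesis; the result is statistically significant at the 0.05 level.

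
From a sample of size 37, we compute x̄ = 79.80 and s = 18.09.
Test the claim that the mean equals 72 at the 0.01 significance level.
One-sample t-test:
H₀: μ = 72
H₁: μ ≠ 72
df = n - 1 = 36
t = (x̄ - μ₀) / (s/√n) = (79.80 - 72) / (18.09/√37) = 2.623
p-value = 0.0127

Since p-value > α = 0.01, we fail to reject H₀.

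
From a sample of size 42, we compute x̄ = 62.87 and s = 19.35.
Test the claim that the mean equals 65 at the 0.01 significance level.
One-sample t-test:
H₀: μ = 65
H₁: μ ≠ 65
df = n - 1 = 41
t = (x̄ - μ₀) / (s/√n) = (62.87 - 65) / (19.35/√42) = -0.713
p-value = 0.4796

Since p-value > α = 0.01, we fail to reject H₀.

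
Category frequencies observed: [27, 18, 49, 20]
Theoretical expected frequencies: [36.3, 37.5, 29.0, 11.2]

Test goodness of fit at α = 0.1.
Chi-square goodness of fit test:
H₀: observed counts match expected distribution
H₁: observed counts differ from expected distribution
df = k - 1 = 3
χ² = Σ(O - E)²/E
   = (27 - 36.3)²/36.3 + (18 - 37.5)²/37.5 + (49 - 29.0)²/29.0 + (20 - 11.2)²/11.2
   = 2.383 + 10.140 + 13.793 + 6.914
   = 33.23
p-value < 0.0001

Since p-value < α = 0.1, we reject H₀.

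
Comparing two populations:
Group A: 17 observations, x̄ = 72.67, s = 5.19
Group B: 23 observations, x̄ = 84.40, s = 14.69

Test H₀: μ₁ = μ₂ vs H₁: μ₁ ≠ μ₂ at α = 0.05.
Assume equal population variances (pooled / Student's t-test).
Student's two-sample t-test (equal variances):
H₀: μ₁ = μ₂
H₁: μ₁ ≠ μ₂
df = n₁ + n₂ - 2 = 38
Pooled variance s_p² = [(n₁-1)s₁² + (n₂-1)s₂²] / (n₁ + n₂ - 2) = [(16)(5.19²) + (22)(14.69²)] / 38 = 136.2761
SE = √(s_p²(1/n₁ + 1/n₂)) = √(136.2761 × (1/17 + 1/23)) = 3.7338
t = (x̄₁ - x̄₂) / SE = (72.67 - 84.40) / 3.7338 = -11.73 / 3.7338 = -3.142
p-value = 0.0033

Since p-value < α = 0.05, we reject H₀.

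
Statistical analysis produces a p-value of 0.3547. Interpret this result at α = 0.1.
Since p = 0.3547 > α = 0.1, fail to reject H₀.
There is insufficient evidence to reject the null hypothesis; the result is not statistically significant at the 0.1 level.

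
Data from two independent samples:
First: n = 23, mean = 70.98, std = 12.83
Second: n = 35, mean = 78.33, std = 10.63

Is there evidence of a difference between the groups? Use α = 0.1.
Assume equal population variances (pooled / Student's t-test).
Student's two-sample t-test (equal variances):
H₀: μ₁ = μ₂
H₁: μ₁ ≠ μ₂
df = n₁ + n₂ - 2 = 56
Pooled variance s_p² = [(n₁-1)s₁² + (n₂-1)s₂²] / (n₁ + n₂ - 2) = [(22)(12.83²) + (34)(10.63²)] / 56 = 133.2730
SE = √(s_p²(1/n₁ + 1/n₂)) = √(133.2730 × (1/23 + 1/35)) = 3.0988
t = (x̄₁ - x̄₂) / SE = (70.98 - 78.33) / 3.0988 = -7.35 / 3.0988 = -2.372
p-value = 0.0212

Since p-value < α = 0.1, we reject H₀.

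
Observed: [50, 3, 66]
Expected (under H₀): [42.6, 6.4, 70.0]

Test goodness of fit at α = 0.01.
Chi-square goodness of fit test:
H₀: observed counts match expected distribution
H₁: observed counts differ from expected distribution
df = k - 1 = 2
χ² = Σ(O - E)²/E
   = (50 - 42.6)²/42.6 + (3 - 6.4)²/6.4 + (66 - 70.0)²/70.0
   = 1.285 + 1.806 + 0.229
   = 3.32
p-value = 0.1901

Since p-value > α = 0.01, we fail to reject H₀.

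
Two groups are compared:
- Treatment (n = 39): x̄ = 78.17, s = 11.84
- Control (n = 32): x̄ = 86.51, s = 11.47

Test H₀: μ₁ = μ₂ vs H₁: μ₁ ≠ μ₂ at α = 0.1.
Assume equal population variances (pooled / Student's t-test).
Student's two-sample t-test (equal variances):
H₀: μ₁ = μ₂
H₁: μ₁ ≠ μ₂
df = n₁ + n₂ - 2 = 69
Pooled variance s_p² = [(n₁-1)s₁² + (n₂-1)s₂²] / (n₁ + n₂ - 2) = [(38)(11.84²) + (31)(11.47²)] / 69 = 136.3107
SE = √(s_p²(1/n₁ + 1/n₂)) = √(136.3107 × (1/39 + 1/32)) = 2.7848
t = (x̄₁ - x̄₂) / SE = (78.17 - 86.51) / 2.7848 = -8.34 / 2.7848 = -2.995
p-value = 0.0038

Since p-value < α = 0.1, we reject H₀.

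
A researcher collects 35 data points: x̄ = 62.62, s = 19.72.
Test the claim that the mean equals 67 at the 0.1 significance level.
One-sample t-test:
H₀: μ = 67
H₁: μ ≠ 67
df = n - 1 = 34
t = (x̄ - μ₀) / (s/√n) = (62.62 - 67) / (19.72/√35) = -1.314
p-value = 0.1976

Since p-value > α = 0.1, we fail to reject H₀.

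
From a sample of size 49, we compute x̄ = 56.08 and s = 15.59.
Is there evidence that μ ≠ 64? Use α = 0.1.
One-sample t-test:
H₀: μ = 64
H₁: μ ≠ 64
df = n - 1 = 48
t = (x̄ - μ₀) / (s/√n) = (56.08 - 64) / (15.59/√49) = -3.556
p-value = 0.0009

Since p-value < α = 0.1, we reject H₀.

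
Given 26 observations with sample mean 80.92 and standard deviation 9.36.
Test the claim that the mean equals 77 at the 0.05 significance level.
One-sample t-test:
H₀: μ = 77
H₁: μ ≠ 77
df = n - 1 = 25
t = (x̄ - μ₀) / (s/√n) = (80.92 - 77) / (9.36/√26) = 2.135
p-value = 0.0427

Since p-value < α = 0.05, we reject H₀.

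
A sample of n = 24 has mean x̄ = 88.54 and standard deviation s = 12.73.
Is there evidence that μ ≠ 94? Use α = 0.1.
One-sample t-test:
H₀: μ = 94
H₁: μ ≠ 94
df = n - 1 = 23
t = (x̄ - μ₀) / (s/√n) = (88.54 - 94) / (12.73/√24) = -2.101
p-value = 0.0468

Since p-value < α = 0.1, we reject H₀.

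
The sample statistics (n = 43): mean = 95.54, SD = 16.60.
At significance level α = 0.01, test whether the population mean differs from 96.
One-sample t-test:
H₀: μ = 96
H₁: μ ≠ 96
df = n - 1 = 42
t = (x̄ - μ₀) / (s/√n) = (95.54 - 96) / (16.60/√43) = -0.182
p-value = 0.8567

Since p-value > α = 0.01, we fail to reject H₀.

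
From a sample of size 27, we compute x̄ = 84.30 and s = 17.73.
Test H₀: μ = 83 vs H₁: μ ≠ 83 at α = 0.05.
One-sample t-test:
H₀: μ = 83
H₁: μ ≠ 83
df = n - 1 = 26
t = (x̄ - μ₀) / (s/√n) = (84.30 - 83) / (17.73/√27) = 0.381
p-value = 0.7063

Since p-value > α = 0.05, we fail to reject H₀.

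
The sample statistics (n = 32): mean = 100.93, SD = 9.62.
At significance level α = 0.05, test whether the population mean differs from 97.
One-sample t-test:
H₀: μ = 97
H₁: μ ≠ 97
df = n - 1 = 31
t = (x̄ - μ₀) / (s/√n) = (100.93 - 97) / (9.62/√32) = 2.311
p-value = 0.0277

Since p-value < α = 0.05, we reject H₀.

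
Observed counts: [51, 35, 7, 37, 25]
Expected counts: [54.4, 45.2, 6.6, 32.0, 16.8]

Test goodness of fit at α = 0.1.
Chi-square goodness of fit test:
H₀: observed counts match expected distribution
H₁: observed counts differ from expected distribution
df = k - 1 = 4
χ² = Σ(O - E)²/E
   = (51 - 54.4)²/54.4 + (35 - 45.2)²/45.2 + (7 - 6.6)²/6.6 + (37 - 32.0)²/32.0 + (25 - 16.8)²/16.8
   = 0.212 + 2.302 + 0.024 + 0.781 + 4.002
   = 7.32
p-value = 0.1198

Since p-value > α = 0.1, we fail to reject H₀.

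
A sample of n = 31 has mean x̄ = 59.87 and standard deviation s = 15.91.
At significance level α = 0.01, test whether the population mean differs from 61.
One-sample t-test:
H₀: μ = 61
H₁: μ ≠ 61
df = n - 1 = 30
t = (x̄ - μ₀) / (s/√n) = (59.87 - 61) / (15.91/√31) = -0.395
p-value = 0.6953

Since p-value > α = 0.01, we fail to reject H₀.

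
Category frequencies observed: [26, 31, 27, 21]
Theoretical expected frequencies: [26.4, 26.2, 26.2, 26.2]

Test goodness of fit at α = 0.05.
Chi-square goodness of fit test:
H₀: observed counts match expected distribution
H₁: observed counts differ from expected distribution
df = k - 1 = 3
χ² = Σ(O - E)²/E
   = (26 - 26.4)²/26.4 + (31 - 26.2)²/26.2 + (27 - 26.2)²/26.2 + (21 - 26.2)²/26.2
   = 0.006 + 0.879 + 0.024 + 1.032
   = 1.94
p-value = 0.5845

Since p-value > α = 0.05, we fail to reject H₀.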